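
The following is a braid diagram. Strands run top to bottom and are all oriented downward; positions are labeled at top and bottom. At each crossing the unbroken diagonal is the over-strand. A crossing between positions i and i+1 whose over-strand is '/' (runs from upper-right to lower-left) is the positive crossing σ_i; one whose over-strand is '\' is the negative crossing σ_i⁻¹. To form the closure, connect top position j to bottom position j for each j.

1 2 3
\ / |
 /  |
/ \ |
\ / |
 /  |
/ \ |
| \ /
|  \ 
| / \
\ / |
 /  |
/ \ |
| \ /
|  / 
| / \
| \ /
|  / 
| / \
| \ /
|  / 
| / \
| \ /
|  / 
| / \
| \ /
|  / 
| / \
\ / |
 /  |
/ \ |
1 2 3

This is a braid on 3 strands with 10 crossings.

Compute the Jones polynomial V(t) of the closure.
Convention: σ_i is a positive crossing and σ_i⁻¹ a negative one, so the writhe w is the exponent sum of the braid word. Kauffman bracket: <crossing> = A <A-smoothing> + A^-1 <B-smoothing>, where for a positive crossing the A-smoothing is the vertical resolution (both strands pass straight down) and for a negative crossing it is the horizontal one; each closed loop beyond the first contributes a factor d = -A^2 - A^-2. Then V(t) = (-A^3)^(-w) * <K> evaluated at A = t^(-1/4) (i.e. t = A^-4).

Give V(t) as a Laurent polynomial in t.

-t^12 + 2*t^11 - 4*t^10 + 5*t^9 - 5*t^8 + 5*t^7 - 4*t^6 + 3*t^5 - t^4 + t^3

Derivation:
Reading the diagram top to bottom ('/'-over between positions i,i+1 = s_i, '\'-over = s_i^-1): braid word = s1 s1 s2^-1 s1 s2 s2 s2 s2 s2 s1.
Braid: s1 s1 s2^-1 s1 s2 s2 s2 s2 s2 s1 on 3 strands, 10 crossings.
Writhe w = (#positive) - (#negative) = 9 - 1 = 8.
Enumerate smoothing states for the bracket polynomial. There are 2^10 = 1024 states.
For each crossing: s=0 is the vertical smoothing, s=1 horizontal. Crossing k contributes A^(sign_k * (1 - 2*s_k)); loop factor d = -A^2 - A^-2.
Tabulate the states by total A-exponent and number of loops L (A-exp: L × count):
  A^10: L=2 ×1
  A^8: L=1 ×4, L=3 ×6
  A^6: L=2 ×35, L=4 ×10
  A^4: L=1 ×35, L=3 ×75, L=5 ×10
  A^2: L=2 ×115, L=4 ×90, L=6 ×5
  A^0: L=3 ×185, L=5 ×66, L=7 ×1
  A^-2: L=4 ×180, L=6 ×30
  A^-4: L=5 ×112, L=7 ×8
  A^-6: L=6 ×44, L=8 ×1
  A^-8: L=7 ×10
  A^-10: L=8 ×1
Each group contributes A^e * Σ count * d^(L-1):
Powers of d = -A^2 - A^-2: d^2 = A^4 + 2 + A^-4; d^3 = -A^6 - 3*A^2 - 3*A^-2 - A^-6; d^4 = A^8 + 4*A^4 + 6 + 4*A^-4 + A^-8; d^5 = -A^10 - 5*A^6 - 10*A^2 - 10*A^-2 - 5*A^-6 - A^-10; d^6 = A^12 + 6*A^8 + 15*A^4 + 20 + 15*A^-4 + 6*A^-8 + A^-12; d^7 = -A^14 - 7*A^10 - 21*A^6 - 35*A^2 - 35*A^-2 - 21*A^-6 - 7*A^-10 - A^-14.
  A^10 * (d) = -A^12 - A^8
  A^8 * (4 + 6*d^2) = 6*A^12 + 16*A^8 + 6*A^4
  A^6 * (35*d + 10*d^3) = -10*A^12 - 65*A^8 - 65*A^4 - 10
  A^4 * (35 + 75*d^2 + 10*d^4) = 10*A^12 + 115*A^8 + 245*A^4 + 115 + 10*A^-4
  A^2 * (115*d + 90*d^3 + 5*d^5) = -5*A^12 - 115*A^8 - 435*A^4 - 435 - 115*A^-4 - 5*A^-8
  A^0 * (185*d^2 + 66*d^4 + d^6) = A^12 + 72*A^8 + 464*A^4 + 786 + 464*A^-4 + 72*A^-8 + A^-12
  A^-2 * (180*d^3 + 30*d^5) = -30*A^8 - 330*A^4 - 840 - 840*A^-4 - 330*A^-8 - 30*A^-12
  A^-4 * (112*d^4 + 8*d^6) = 8*A^8 + 160*A^4 + 568 + 832*A^-4 + 568*A^-8 + 160*A^-12 + 8*A^-16
  A^-6 * (44*d^5 + d^7) = -A^8 - 51*A^4 - 241 - 475*A^-4 - 475*A^-8 - 241*A^-12 - 51*A^-16 - A^-20
  A^-8 * (10*d^6) = 10*A^4 + 60 + 150*A^-4 + 200*A^-8 + 150*A^-12 + 60*A^-16 + 10*A^-20
  A^-10 * (d^7) = -A^4 - 7 - 21*A^-4 - 35*A^-8 - 35*A^-12 - 21*A^-16 - 7*A^-20 - A^-24
Summing the groups: <K> = A^12 - A^8 + 3*A^4 - 4 + 5*A^-4 - 5*A^-8 + 5*A^-12 - 4*A^-16 + 2*A^-20 - A^-24
Normalise by the writhe: (-A^3)^(-w) = (-A^3)^(-8) = A^-24, so f(A) = A^-24 * <K> = A^-12 - A^-16 + 3*A^-20 - 4*A^-24 + 5*A^-28 - 5*A^-32 + 5*A^-36 - 4*A^-40 + 2*A^-44 - A^-48.
Substitute A = t^(-1/4), i.e. A^e → t^(-e/4): V(t) = -t^12 + 2*t^11 - 4*t^10 + 5*t^9 - 5*t^8 + 5*t^7 - 4*t^6 + 3*t^5 - t^4 + t^3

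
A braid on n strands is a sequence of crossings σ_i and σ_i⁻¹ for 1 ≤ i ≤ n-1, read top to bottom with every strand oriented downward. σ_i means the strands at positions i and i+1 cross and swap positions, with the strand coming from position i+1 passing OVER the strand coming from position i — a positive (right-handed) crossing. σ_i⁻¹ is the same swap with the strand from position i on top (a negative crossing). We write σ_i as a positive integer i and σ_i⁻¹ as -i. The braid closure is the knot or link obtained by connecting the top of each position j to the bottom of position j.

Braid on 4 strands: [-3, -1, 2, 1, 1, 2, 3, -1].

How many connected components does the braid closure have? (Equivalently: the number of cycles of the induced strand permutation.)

Track the strand permutation on 4 strands, starting from identity.
  step 1: s3^-1 swaps positions 3,4 -> [1 2 4 3]
  step 2: s1^-1 swaps positions 1,2 -> [2 1 4 3]
  step 3: s2 swaps positions 2,3 -> [2 4 1 3]
  step 4: s1 swaps positions 1,2 -> [4 2 1 3]
  step 5: s1 swaps positions 1,2 -> [2 4 1 3]
  step 6: s2 swaps positions 2,3 -> [2 1 4 3]
  step 7: s3 swaps positions 3,4 -> [2 1 3 4]
  step 8: s1^-1 swaps positions 1,2 -> [1 2 3 4]
Final permutation (position -> original strand): [1 2 3 4]
Closure components = cycle count of this permutation = 4.

Answer: 4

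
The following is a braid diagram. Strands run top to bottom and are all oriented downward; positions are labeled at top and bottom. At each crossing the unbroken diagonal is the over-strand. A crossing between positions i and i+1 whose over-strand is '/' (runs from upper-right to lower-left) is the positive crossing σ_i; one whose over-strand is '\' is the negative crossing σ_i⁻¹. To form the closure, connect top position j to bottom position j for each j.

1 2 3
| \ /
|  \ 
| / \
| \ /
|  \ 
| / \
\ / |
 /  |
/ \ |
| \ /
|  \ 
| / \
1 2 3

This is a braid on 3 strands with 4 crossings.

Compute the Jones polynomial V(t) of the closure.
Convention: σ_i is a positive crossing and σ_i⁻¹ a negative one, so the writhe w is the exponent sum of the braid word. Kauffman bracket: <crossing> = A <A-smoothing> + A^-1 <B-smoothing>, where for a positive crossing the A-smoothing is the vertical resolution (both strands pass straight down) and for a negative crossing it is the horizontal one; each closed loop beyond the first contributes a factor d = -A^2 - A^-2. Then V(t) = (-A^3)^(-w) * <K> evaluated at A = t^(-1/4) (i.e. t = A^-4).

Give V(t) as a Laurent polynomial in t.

Reading the diagram top to bottom ('/'-over between positions i,i+1 = s_i, '\'-over = s_i^-1): braid word = s2^-1 s2^-1 s1 s2^-1.
Braid: s2^-1 s2^-1 s1 s2^-1 on 3 strands, 4 crossings.
Writhe w = (#positive) - (#negative) = 1 - 3 = -2.
State-sum expansion of <K>. There are 2^4 = 16 states.
Smooth each crossing (0=||, 1=⌣⌢); contribution A^(Σ sign_k(1-2s_k)) * d^(L-1).
  state 0000: A-exp=-2, loops=3, term = A^-2 * d^2
  state 0001: A-exp=+0, loops=2, term = A^0 * d^1
  state 0010: A-exp=-4, loops=2, term = A^-4 * d^1
  state 0011: A-exp=-2, loops=1, term = A^-2 * d^0
  state 0100: A-exp=+0, loops=2, term = A^0 * d^1
  state 0101: A-exp=+2, loops=3, term = A^2 * d^2
  state 0110: A-exp=-2, loops=1, term = A^-2 * d^0
  state 0111: A-exp=+0, loops=2, term = A^0 * d^1
  state 1000: A-exp=+0, loops=2, term = A^0 * d^1
  state 1001: A-exp=+2, loops=3, term = A^2 * d^2
  state 1010: A-exp=-2, loops=1, term = A^-2 * d^0
  state 1011: A-exp=+0, loops=2, term = A^0 * d^1
  state 1100: A-exp=+2, loops=3, term = A^2 * d^2
  state 1101: A-exp=+4, loops=4, term = A^4 * d^3
  state 1110: A-exp=+0, loops=2, term = A^0 * d^1
  state 1111: A-exp=+2, loops=3, term = A^2 * d^2
Collect the terms by A-exponent (count of states per loop number):
Powers of d = -A^2 - A^-2: d^2 = A^4 + 2 + A^-4; d^3 = -A^6 - 3*A^2 - 3*A^-2 - A^-6.
  A^4 * (d^3) = -A^10 - 3*A^6 - 3*A^2 - A^-2
  A^2 * (4*d^2) = 4*A^6 + 8*A^2 + 4*A^-2
  A^0 * (6*d) = -6*A^2 - 6*A^-2
  A^-2 * (3 + d^2) = A^2 + 5*A^-2 + A^-6
  A^-4 * (d) = -A^-2 - A^-6
Summing the groups: <K> = -A^10 + A^6 + A^-2
Normalise by the writhe: (-A^3)^(-w) = (-A^3)^(2) = A^6, so f(A) = A^6 * <K> = -A^16 + A^12 + A^4.
Substitute A = t^(-1/4), i.e. A^e → t^(-e/4): V(t) = t^-1 + t^-3 - t^-4

Answer: t^-1 + t^-3 - t^-4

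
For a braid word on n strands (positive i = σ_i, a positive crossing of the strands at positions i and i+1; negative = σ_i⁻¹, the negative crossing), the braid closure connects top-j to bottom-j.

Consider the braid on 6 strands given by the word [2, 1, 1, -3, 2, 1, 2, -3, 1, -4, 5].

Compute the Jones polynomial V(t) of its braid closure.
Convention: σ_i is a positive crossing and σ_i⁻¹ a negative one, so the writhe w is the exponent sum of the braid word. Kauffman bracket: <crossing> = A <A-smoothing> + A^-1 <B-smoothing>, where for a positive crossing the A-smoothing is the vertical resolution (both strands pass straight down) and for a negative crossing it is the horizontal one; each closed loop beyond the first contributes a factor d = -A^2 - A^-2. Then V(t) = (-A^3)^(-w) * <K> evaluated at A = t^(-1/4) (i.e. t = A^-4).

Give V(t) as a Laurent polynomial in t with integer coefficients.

The presented braid s2 s1 s1 s3^-1 s2 s1 s2 s3^-1 s1 s4^-1 s5 on 6 strands reduces by inverse Markov moves (closure unchanged at each step):
  Destabilize: the word has the form β·s5 where s5 occurs only as the final letter (β ∈ B_5); drop it and the last strand → 5 strands.
  Destabilize: the word has the form β·s4^-1 where s4^-1 occurs only as the final letter (β ∈ B_4); drop it and the last strand → 4 strands.
Reduced to β = s2 s1 s1 s3^-1 s2 s1 s2 s3^-1 s1 on 4 strands, 9 crossings.
Compute on β:
Braid: s2 s1 s1 s3^-1 s2 s1 s2 s3^-1 s1 on 4 strands, 9 crossings.
Writhe w = (#positive) - (#negative) = 7 - 2 = 5.
State-sum expansion of <K>. There are 2^9 = 512 states.
Smooth each crossing (0=||, 1=⌣⌢); contribution A^(Σ sign_k(1-2s_k)) * d^(L-1).
Tabulate the states by total A-exponent and number of loops L (A-exp: L × count):
  A^9: L=4 ×1
  A^7: L=3 ×9
  A^5: L=2 ×28, L=4 ×8
  A^3: L=1 ×32, L=3 ×48, L=5 ×4
  A^1: L=2 ×91, L=4 ×34, L=6 ×1
  A^-1: L=1 ×23, L=3 ×92, L=5 ×11
  A^-3: L=2 ×43, L=4 ×40, L=6 ×1
  A^-5: L=1 ×4, L=3 ×26, L=5 ×6
  A^-7: L=2 ×4, L=4 ×5
  A^-9: L=3 ×1
Each group contributes A^e * Σ count * d^(L-1):
Powers of d = -A^2 - A^-2: d^2 = A^4 + 2 + A^-4; d^3 = -A^6 - 3*A^2 - 3*A^-2 - A^-6; d^4 = A^8 + 4*A^4 + 6 + 4*A^-4 + A^-8; d^5 = -A^10 - 5*A^6 - 10*A^2 - 10*A^-2 - 5*A^-6 - A^-10.
  A^9 * (d^3) = -A^15 - 3*A^11 - 3*A^7 - A^3
  A^7 * (9*d^2) = 9*A^11 + 18*A^7 + 9*A^3
  A^5 * (28*d + 8*d^3) = -8*A^11 - 52*A^7 - 52*A^3 - 8*A^-1
  A^3 * (32 + 48*d^2 + 4*d^4) = 4*A^11 + 64*A^7 + 152*A^3 + 64*A^-1 + 4*A^-5
  A^1 * (91*d + 34*d^3 + d^5) = -A^11 - 39*A^7 - 203*A^3 - 203*A^-1 - 39*A^-5 - A^-9
  A^-1 * (23 + 92*d^2 + 11*d^4) = 11*A^7 + 136*A^3 + 273*A^-1 + 136*A^-5 + 11*A^-9
  A^-3 * (43*d + 40*d^3 + d^5) = -A^7 - 45*A^3 - 173*A^-1 - 173*A^-5 - 45*A^-9 - A^-13
  A^-5 * (4 + 26*d^2 + 6*d^4) = 6*A^3 + 50*A^-1 + 92*A^-5 + 50*A^-9 + 6*A^-13
  A^-7 * (4*d + 5*d^3) = -5*A^-1 - 19*A^-5 - 19*A^-9 - 5*A^-13
  A^-9 * (d^2) = A^-5 + 2*A^-9 + A^-13
Summing the groups: <K> = -A^15 + A^11 - 2*A^7 + 2*A^3 - 2*A^-1 + 2*A^-5 - 2*A^-9 + A^-13
Normalise by the writhe: (-A^3)^(-w) = (-A^3)^(-5) = -A^-15, so f(A) = -A^-15 * <K> = 1 - A^-4 + 2*A^-8 - 2*A^-12 + 2*A^-16 - 2*A^-20 + 2*A^-24 - A^-28.
Substitute A = t^(-1/4), i.e. A^e → t^(-e/4): V(t) = -t^7 + 2*t^6 - 2*t^5 + 2*t^4 - 2*t^3 + 2*t^2 - t + 1

Answer: -t^7 + 2*t^6 - 2*t^5 + 2*t^4 - 2*t^3 + 2*t^2 - t + 1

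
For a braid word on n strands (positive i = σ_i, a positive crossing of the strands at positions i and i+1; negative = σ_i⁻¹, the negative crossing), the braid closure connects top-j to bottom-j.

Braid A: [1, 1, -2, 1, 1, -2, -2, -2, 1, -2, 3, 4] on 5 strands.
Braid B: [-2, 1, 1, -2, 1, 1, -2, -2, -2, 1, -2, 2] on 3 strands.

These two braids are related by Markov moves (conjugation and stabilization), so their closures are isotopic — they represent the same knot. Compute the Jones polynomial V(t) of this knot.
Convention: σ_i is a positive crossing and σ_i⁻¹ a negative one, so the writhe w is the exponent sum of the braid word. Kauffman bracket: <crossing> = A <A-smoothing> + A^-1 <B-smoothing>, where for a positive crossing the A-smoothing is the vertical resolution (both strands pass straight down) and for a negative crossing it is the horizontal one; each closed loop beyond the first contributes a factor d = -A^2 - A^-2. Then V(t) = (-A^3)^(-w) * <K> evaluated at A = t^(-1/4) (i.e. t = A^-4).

Markov-equivalent braids have isotopic closures, hence identical knot invariants. Strip the Markov moves from each word to reach a common short braid β, then compute V(t) once on β.
Braid A: s1 s1 s2^-1 s1 s1 s2^-1 s2^-1 s2^-1 s1 s2^-1 s3 s4 on 5 strands reduces by inverse Markov moves (closure unchanged at each step):
  Destabilize: the word has the form β·s4 where s4 occurs only as the final letter (β ∈ B_4); drop it and the last strand → 4 strands.
  Destabilize: the word has the form β·s3 where s3 occurs only as the final letter (β ∈ B_3); drop it and the last strand → 3 strands.
Reduced to β = s1 s1 s2^-1 s1 s1 s2^-1 s2^-1 s2^-1 s1 s2^-1 on 3 strands, 10 crossings.
Braid B: s2^-1 s1 s1 s2^-1 s1 s1 s2^-1 s2^-1 s2^-1 s1 s2^-1 s2 on 3 strands reduces by inverse Markov moves (closure unchanged at each step):
  Deconjugate: the word is γ·β·γ⁻¹ with γ = s2^-1 (prefix) and γ⁻¹ = s2 (suffix); strip both.
Reduced to β = s1 s1 s2^-1 s1 s1 s2^-1 s2^-1 s2^-1 s1 s2^-1 on 3 strands, 10 crossings.
Both give the same β = s1 s1 s2^-1 s1 s1 s2^-1 s2^-1 s2^-1 s1 s2^-1 on 3 strands, so one state sum suffices:
Braid: s1 s1 s2^-1 s1 s1 s2^-1 s2^-1 s2^-1 s1 s2^-1 on 3 strands, 10 crossings.
Writhe w = (#positive) - (#negative) = 5 - 5 = 0.
Computing the Kauffman bracket via state sum. There are 2^10 = 1024 states.
Each crossing splits two ways (0=vertical, 1=horizontal). The state's weight is A^(#A-smoothings - #B-smoothings) * d^(loops - 1).
Tabulate the states by total A-exponent and number of loops L (A-exp: L × count):
  A^10: L=6 ×1
  A^8: L=5 ×10
  A^6: L=4 ×43, L=6 ×2
  A^4: L=3 ×98, L=5 ×22
  A^2: L=2 ×121, L=4 ×83, L=6 ×6
  A^0: L=1 ×73, L=3 ×140, L=5 ×38, L=7 ×1
  A^-2: L=2 ×121, L=4 ×79, L=6 ×10
  A^-4: L=3 ×95, L=5 ×24, L=7 ×1
  A^-6: L=4 ×42, L=6 ×3
  A^-8: L=5 ×10
  A^-10: L=6 ×1
Each group contributes A^e * Σ count * d^(L-1):
Powers of d = -A^2 - A^-2: d^2 = A^4 + 2 + A^-4; d^3 = -A^6 - 3*A^2 - 3*A^-2 - A^-6; d^4 = A^8 + 4*A^4 + 6 + 4*A^-4 + A^-8; d^5 = -A^10 - 5*A^6 - 10*A^2 - 10*A^-2 - 5*A^-6 - A^-10; d^6 = A^12 + 6*A^8 + 15*A^4 + 20 + 15*A^-4 + 6*A^-8 + A^-12.
  A^10 * (d^5) = -A^20 - 5*A^16 - 10*A^12 - 10*A^8 - 5*A^4 - 1
  A^8 * (10*d^4) = 10*A^16 + 40*A^12 + 60*A^8 + 40*A^4 + 10
  A^6 * (43*d^3 + 2*d^5) = -2*A^16 - 53*A^12 - 149*A^8 - 149*A^4 - 53 - 2*A^-4
  A^4 * (98*d^2 + 22*d^4) = 22*A^12 + 186*A^8 + 328*A^4 + 186 + 22*A^-4
  A^2 * (121*d + 83*d^3 + 6*d^5) = -6*A^12 - 113*A^8 - 430*A^4 - 430 - 113*A^-4 - 6*A^-8
  A^0 * (73 + 140*d^2 + 38*d^4 + d^6) = A^12 + 44*A^8 + 307*A^4 + 601 + 307*A^-4 + 44*A^-8 + A^-12
  A^-2 * (121*d + 79*d^3 + 10*d^5) = -10*A^8 - 129*A^4 - 458 - 458*A^-4 - 129*A^-8 - 10*A^-12
  A^-4 * (95*d^2 + 24*d^4 + d^6) = A^8 + 30*A^4 + 206 + 354*A^-4 + 206*A^-8 + 30*A^-12 + A^-16
  A^-6 * (42*d^3 + 3*d^5) = -3*A^4 - 57 - 156*A^-4 - 156*A^-8 - 57*A^-12 - 3*A^-16
  A^-8 * (10*d^4) = 10 + 40*A^-4 + 60*A^-8 + 40*A^-12 + 10*A^-16
  A^-10 * (d^5) = -1 - 5*A^-4 - 10*A^-8 - 10*A^-12 - 5*A^-16 - A^-20
Summing the groups: <K> = -A^20 + 3*A^16 - 6*A^12 + 9*A^8 - 11*A^4 + 13 - 11*A^-4 + 9*A^-8 - 6*A^-12 + 3*A^-16 - A^-20
Normalise by the writhe: (-A^3)^(-w) = (-A^3)^(0) = 1, so f(A) = 1 * <K> = -A^20 + 3*A^16 - 6*A^12 + 9*A^8 - 11*A^4 + 13 - 11*A^-4 + 9*A^-8 - 6*A^-12 + 3*A^-16 - A^-20.
Substitute A = t^(-1/4), i.e. A^e → t^(-e/4): V(t) = -t^5 + 3*t^4 - 6*t^3 + 9*t^2 - 11*t + 13 - 11*t^-1 + 9*t^-2 - 6*t^-3 + 3*t^-4 - t^-5

Answer: -t^5 + 3*t^4 - 6*t^3 + 9*t^2 - 11*t + 13 - 11*t^-1 + 9*t^-2 - 6*t^-3 + 3*t^-4 - t^-5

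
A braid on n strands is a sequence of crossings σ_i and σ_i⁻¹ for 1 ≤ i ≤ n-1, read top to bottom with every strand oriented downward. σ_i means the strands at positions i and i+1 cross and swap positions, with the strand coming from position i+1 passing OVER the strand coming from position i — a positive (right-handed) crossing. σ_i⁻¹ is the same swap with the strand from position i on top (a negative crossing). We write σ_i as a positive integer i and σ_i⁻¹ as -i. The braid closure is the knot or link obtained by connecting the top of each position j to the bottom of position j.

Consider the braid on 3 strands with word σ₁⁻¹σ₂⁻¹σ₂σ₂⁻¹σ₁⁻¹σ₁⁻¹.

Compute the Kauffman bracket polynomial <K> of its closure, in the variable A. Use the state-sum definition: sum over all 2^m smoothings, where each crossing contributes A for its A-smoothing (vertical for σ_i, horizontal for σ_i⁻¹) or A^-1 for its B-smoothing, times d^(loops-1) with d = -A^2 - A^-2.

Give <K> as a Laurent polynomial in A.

-A^4 + 1 + A^-8

Derivation:
First cancel adjacent σ_i σ_i⁻¹ pairs (Reidemeister II — same braid, same closure): s1^-1 s2^-1 s2 s2^-1 s1^-1 s1^-1 → s1^-1 s2^-1 s1^-1 s1^-1.
Braid: s1^-1 s2^-1 s1^-1 s1^-1 on 3 strands, 4 crossings.
Writhe w = (#positive) - (#negative) = 0 - 4 = -4.
Computing the Kauffman bracket via state sum. There are 2^4 = 16 states.
For each crossing: s=0 is the vertical smoothing, s=1 horizontal. Crossing k contributes A^(sign_k * (1 - 2*s_k)); loop factor d = -A^2 - A^-2.
  state 0000: A-exp=-4, loops=3, term = A^-4 * d^2
  state 0001: A-exp=-2, loops=2, term = A^-2 * d^1
  state 0010: A-exp=-2, loops=2, term = A^-2 * d^1
  state 0011: A-exp=+0, loops=3, term = A^0 * d^2
  state 0100: A-exp=-2, loops=2, term = A^-2 * d^1
  state 0101: A-exp=+0, loops=1, term = A^0 * d^0
  state 0110: A-exp=+0, loops=1, term = A^0 * d^0
  state 0111: A-exp=+2, loops=2, term = A^2 * d^1
  state 1000: A-exp=-2, loops=2, term = A^-2 * d^1
  state 1001: A-exp=+0, loops=3, term = A^0 * d^2
  state 1010: A-exp=+0, loops=3, term = A^0 * d^2
  state 1011: A-exp=+2, loops=4, term = A^2 * d^3
  state 1100: A-exp=+0, loops=1, term = A^0 * d^0
  state 1101: A-exp=+2, loops=2, term = A^2 * d^1
  state 1110: A-exp=+2, loops=2, term = A^2 * d^1
  state 1111: A-exp=+4, loops=3, term = A^4 * d^2
Collect the terms by A-exponent (count of states per loop number):
Powers of d = -A^2 - A^-2: d^2 = A^4 + 2 + A^-4; d^3 = -A^6 - 3*A^2 - 3*A^-2 - A^-6.
  A^4 * (d^2) = A^8 + 2*A^4 + 1
  A^2 * (3*d + d^3) = -A^8 - 6*A^4 - 6 - A^-4
  A^0 * (3 + 3*d^2) = 3*A^4 + 9 + 3*A^-4
  A^-2 * (4*d) = -4 - 4*A^-4
  A^-4 * (d^2) = 1 + 2*A^-4 + A^-8
Summing the groups: <K> = -A^4 + 1 + A^-8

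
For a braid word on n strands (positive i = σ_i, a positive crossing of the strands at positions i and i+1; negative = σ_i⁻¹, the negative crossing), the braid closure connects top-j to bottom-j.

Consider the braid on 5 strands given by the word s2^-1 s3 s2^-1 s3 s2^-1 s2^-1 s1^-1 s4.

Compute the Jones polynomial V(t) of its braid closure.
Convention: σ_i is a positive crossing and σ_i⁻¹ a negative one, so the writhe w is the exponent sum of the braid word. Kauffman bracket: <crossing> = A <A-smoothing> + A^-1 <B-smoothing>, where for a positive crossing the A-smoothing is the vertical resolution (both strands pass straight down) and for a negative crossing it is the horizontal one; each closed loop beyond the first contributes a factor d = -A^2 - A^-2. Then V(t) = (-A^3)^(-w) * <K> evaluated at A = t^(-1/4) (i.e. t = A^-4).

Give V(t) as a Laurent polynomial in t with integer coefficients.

t - 1 + 2*t^-1 - 2*t^-2 + 2*t^-3 - 2*t^-4 + t^-5

Derivation:
The presented braid s2^-1 s3 s2^-1 s3 s2^-1 s2^-1 s1^-1 s4 on 5 strands reduces by inverse Markov moves (closure unchanged at each step):
  Destabilize: the word has the form β·s4 where s4 occurs only as the final letter (β ∈ B_4); drop it and the last strand → 4 strands.
Reduced to β = s2^-1 s3 s2^-1 s3 s2^-1 s2^-1 s1^-1 on 4 strands, 7 crossings.
Compute on β:
Braid: s2^-1 s3 s2^-1 s3 s2^-1 s2^-1 s1^-1 on 4 strands, 7 crossings.
Writhe w = (#positive) - (#negative) = 2 - 5 = -3.
Enumerate smoothing states for the bracket polynomial. There are 2^7 = 128 states.
For each crossing: s=0 is the vertical smoothing, s=1 horizontal. Crossing k contributes A^(sign_k * (1 - 2*s_k)); loop factor d = -A^2 - A^-2.
Tabulate the states by total A-exponent and number of loops L (A-exp: L × count):
  A^7: L=5 ×1
  A^5: L=4 ×6, L=6 ×1
  A^3: L=3 ×15, L=5 ×6
  A^1: L=2 ×19, L=4 ×16
  A^-1: L=1 ×11, L=3 ×23, L=5 ×1
  A^-3: L=2 ×17, L=4 ×4
  A^-5: L=3 ×7
  A^-7: L=4 ×1
Each group contributes A^e * Σ count * d^(L-1):
Powers of d = -A^2 - A^-2: d^2 = A^4 + 2 + A^-4; d^3 = -A^6 - 3*A^2 - 3*A^-2 - A^-6; d^4 = A^8 + 4*A^4 + 6 + 4*A^-4 + A^-8; d^5 = -A^10 - 5*A^6 - 10*A^2 - 10*A^-2 - 5*A^-6 - A^-10.
  A^7 * (d^4) = A^15 + 4*A^11 + 6*A^7 + 4*A^3 + A^-1
  A^5 * (6*d^3 + d^5) = -A^15 - 11*A^11 - 28*A^7 - 28*A^3 - 11*A^-1 - A^-5
  A^3 * (15*d^2 + 6*d^4) = 6*A^11 + 39*A^7 + 66*A^3 + 39*A^-1 + 6*A^-5
  A^1 * (19*d + 16*d^3) = -16*A^7 - 67*A^3 - 67*A^-1 - 16*A^-5
  A^-1 * (11 + 23*d^2 + d^4) = A^7 + 27*A^3 + 63*A^-1 + 27*A^-5 + A^-9
  A^-3 * (17*d + 4*d^3) = -4*A^3 - 29*A^-1 - 29*A^-5 - 4*A^-9
  A^-5 * (7*d^2) = 7*A^-1 + 14*A^-5 + 7*A^-9
  A^-7 * (d^3) = -A^-1 - 3*A^-5 - 3*A^-9 - A^-13
Summing the groups: <K> = -A^11 + 2*A^7 - 2*A^3 + 2*A^-1 - 2*A^-5 + A^-9 - A^-13
Normalise by the writhe: (-A^3)^(-w) = (-A^3)^(3) = -A^9, so f(A) = -A^9 * <K> = A^20 - 2*A^16 + 2*A^12 - 2*A^8 + 2*A^4 - 1 + A^-4.
Substitute A = t^(-1/4), i.e. A^e → t^(-e/4): V(t) = t - 1 + 2*t^-1 - 2*t^-2 + 2*t^-3 - 2*t^-4 + t^-5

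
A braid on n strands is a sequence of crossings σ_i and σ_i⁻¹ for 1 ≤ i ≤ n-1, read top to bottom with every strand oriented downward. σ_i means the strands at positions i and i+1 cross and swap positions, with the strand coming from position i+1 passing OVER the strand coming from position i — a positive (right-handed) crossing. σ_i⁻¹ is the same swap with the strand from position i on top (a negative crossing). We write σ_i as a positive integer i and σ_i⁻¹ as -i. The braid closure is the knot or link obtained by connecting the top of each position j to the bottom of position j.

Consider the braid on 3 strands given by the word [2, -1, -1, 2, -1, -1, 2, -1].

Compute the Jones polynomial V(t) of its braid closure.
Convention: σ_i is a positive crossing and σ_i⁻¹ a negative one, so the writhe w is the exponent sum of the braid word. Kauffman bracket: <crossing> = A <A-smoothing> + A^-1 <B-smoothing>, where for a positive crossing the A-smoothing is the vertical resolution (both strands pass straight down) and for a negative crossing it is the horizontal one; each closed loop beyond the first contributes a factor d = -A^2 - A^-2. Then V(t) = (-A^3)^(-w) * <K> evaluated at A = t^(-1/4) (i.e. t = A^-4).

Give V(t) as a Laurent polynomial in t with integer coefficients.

Braid: s2 s1^-1 s1^-1 s2 s1^-1 s1^-1 s2 s1^-1 on 3 strands, 8 crossings.
Writhe w = (#positive) - (#negative) = 3 - 5 = -2.
Computing the Kauffman bracket via state sum. There are 2^8 = 256 states.
For each crossing: s=0 is the vertical smoothing, s=1 horizontal. Crossing k contributes A^(sign_k * (1 - 2*s_k)); loop factor d = -A^2 - A^-2.
Tabulate the states by total A-exponent and number of loops L (A-exp: L × count):
  A^8: L=6 ×1
  A^6: L=5 ×8
  A^4: L=4 ×28
  A^2: L=3 ×55, L=5 ×1
  A^0: L=2 ×63, L=4 ×7
  A^-2: L=1 ×35, L=3 ×21
  A^-4: L=2 ×26, L=4 ×2
  A^-6: L=3 ×8
  A^-8: L=4 ×1
Each group contributes A^e * Σ count * d^(L-1):
Powers of d = -A^2 - A^-2: d^2 = A^4 + 2 + A^-4; d^3 = -A^6 - 3*A^2 - 3*A^-2 - A^-6; d^4 = A^8 + 4*A^4 + 6 + 4*A^-4 + A^-8; d^5 = -A^10 - 5*A^6 - 10*A^2 - 10*A^-2 - 5*A^-6 - A^-10.
  A^8 * (d^5) = -A^18 - 5*A^14 - 10*A^10 - 10*A^6 - 5*A^2 - A^-2
  A^6 * (8*d^4) = 8*A^14 + 32*A^10 + 48*A^6 + 32*A^2 + 8*A^-2
  A^4 * (28*d^3) = -28*A^10 - 84*A^6 - 84*A^2 - 28*A^-2
  A^2 * (55*d^2 + d^4) = A^10 + 59*A^6 + 116*A^2 + 59*A^-2 + A^-6
  A^0 * (63*d + 7*d^3) = -7*A^6 - 84*A^2 - 84*A^-2 - 7*A^-6
  A^-2 * (35 + 21*d^2) = 21*A^2 + 77*A^-2 + 21*A^-6
  A^-4 * (26*d + 2*d^3) = -2*A^2 - 32*A^-2 - 32*A^-6 - 2*A^-10
  A^-6 * (8*d^2) = 8*A^-2 + 16*A^-6 + 8*A^-10
  A^-8 * (d^3) = -A^-2 - 3*A^-6 - 3*A^-10 - A^-14
Summing the groups: <K> = -A^18 + 3*A^14 - 5*A^10 + 6*A^6 - 6*A^2 + 6*A^-2 - 4*A^-6 + 3*A^-10 - A^-14
Normalise by the writhe: (-A^3)^(-w) = (-A^3)^(2) = A^6, so f(A) = A^6 * <K> = -A^24 + 3*A^20 - 5*A^16 + 6*A^12 - 6*A^8 + 6*A^4 - 4 + 3*A^-4 - A^-8.
Substitute A = t^(-1/4), i.e. A^e → t^(-e/4): V(t) = -t^2 + 3*t - 4 + 6*t^-1 - 6*t^-2 + 6*t^-3 - 5*t^-4 + 3*t^-5 - t^-6

Answer: -t^2 + 3*t - 4 + 6*t^-1 - 6*t^-2 + 6*t^-3 - 5*t^-4 + 3*t^-5 - t^-6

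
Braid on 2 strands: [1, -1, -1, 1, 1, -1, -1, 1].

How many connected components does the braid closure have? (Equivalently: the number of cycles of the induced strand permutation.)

2

Derivation:
Track the strand permutation on 2 strands, starting from identity.
  step 1: s1 swaps positions 1,2 -> [2 1]
  step 2: s1^-1 swaps positions 1,2 -> [1 2]
  step 3: s1^-1 swaps positions 1,2 -> [2 1]
  step 4: s1 swaps positions 1,2 -> [1 2]
  step 5: s1 swaps positions 1,2 -> [2 1]
  step 6: s1^-1 swaps positions 1,2 -> [1 2]
  step 7: s1^-1 swaps positions 1,2 -> [2 1]
  step 8: s1 swaps positions 1,2 -> [1 2]
Final permutation (position -> original strand): [1 2]
Closure components = cycle count of this permutation = 2.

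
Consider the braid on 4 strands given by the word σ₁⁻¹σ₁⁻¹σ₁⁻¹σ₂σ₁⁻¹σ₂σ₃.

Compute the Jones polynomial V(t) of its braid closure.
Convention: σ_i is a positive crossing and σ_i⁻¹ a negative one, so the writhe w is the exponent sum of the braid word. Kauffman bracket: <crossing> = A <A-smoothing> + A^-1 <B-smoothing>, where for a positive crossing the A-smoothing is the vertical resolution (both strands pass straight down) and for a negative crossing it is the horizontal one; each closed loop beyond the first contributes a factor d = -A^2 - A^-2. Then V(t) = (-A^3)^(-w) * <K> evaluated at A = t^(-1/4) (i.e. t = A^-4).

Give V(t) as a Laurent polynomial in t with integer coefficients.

t - 1 + 2*t^-1 - 2*t^-2 + 2*t^-3 - 2*t^-4 + t^-5

Derivation:
The presented braid s1^-1 s1^-1 s1^-1 s2 s1^-1 s2 s3 on 4 strands reduces by inverse Markov moves (closure unchanged at each step):
  Destabilize: the word has the form β·s3 where s3 occurs only as the final letter (β ∈ B_3); drop it and the last strand → 3 strands.
Reduced to β = s1^-1 s1^-1 s1^-1 s2 s1^-1 s2 on 3 strands, 6 crossings.
Compute on β:
Braid: s1^-1 s1^-1 s1^-1 s2 s1^-1 s2 on 3 strands, 6 crossings.
Writhe w = (#positive) - (#negative) = 2 - 4 = -2.
Computing the Kauffman bracket via state sum. There are 2^6 = 64 states.
Smooth each crossing (0=||, 1=⌣⌢); contribution A^(Σ sign_k(1-2s_k)) * d^(L-1).
Tabulate the states by total A-exponent and number of loops L (A-exp: L × count):
  A^6: L=5 ×1
  A^4: L=4 ×6
  A^2: L=3 ×15
  A^0: L=2 ×19, L=4 ×1
  A^-2: L=1 ×11, L=3 ×4
  A^-4: L=2 ×6
  A^-6: L=3 ×1
Each group contributes A^e * Σ count * d^(L-1):
Powers of d = -A^2 - A^-2: d^2 = A^4 + 2 + A^-4; d^3 = -A^6 - 3*A^2 - 3*A^-2 - A^-6; d^4 = A^8 + 4*A^4 + 6 + 4*A^-4 + A^-8.
  A^6 * (d^4) = A^14 + 4*A^10 + 6*A^6 + 4*A^2 + A^-2
  A^4 * (6*d^3) = -6*A^10 - 18*A^6 - 18*A^2 - 6*A^-2
  A^2 * (15*d^2) = 15*A^6 + 30*A^2 + 15*A^-2
  A^0 * (19*d + d^3) = -A^6 - 22*A^2 - 22*A^-2 - A^-6
  A^-2 * (11 + 4*d^2) = 4*A^2 + 19*A^-2 + 4*A^-6
  A^-4 * (6*d) = -6*A^-2 - 6*A^-6
  A^-6 * (d^2) = A^-2 + 2*A^-6 + A^-10
Summing the groups: <K> = A^14 - 2*A^10 + 2*A^6 - 2*A^2 + 2*A^-2 - A^-6 + A^-10
Normalise by the writhe: (-A^3)^(-w) = (-A^3)^(2) = A^6, so f(A) = A^6 * <K> = A^20 - 2*A^16 + 2*A^12 - 2*A^8 + 2*A^4 - 1 + A^-4.
Substitute A = t^(-1/4), i.e. A^e → t^(-e/4): V(t) = t - 1 + 2*t^-1 - 2*t^-2 + 2*t^-3 - 2*t^-4 + t^-5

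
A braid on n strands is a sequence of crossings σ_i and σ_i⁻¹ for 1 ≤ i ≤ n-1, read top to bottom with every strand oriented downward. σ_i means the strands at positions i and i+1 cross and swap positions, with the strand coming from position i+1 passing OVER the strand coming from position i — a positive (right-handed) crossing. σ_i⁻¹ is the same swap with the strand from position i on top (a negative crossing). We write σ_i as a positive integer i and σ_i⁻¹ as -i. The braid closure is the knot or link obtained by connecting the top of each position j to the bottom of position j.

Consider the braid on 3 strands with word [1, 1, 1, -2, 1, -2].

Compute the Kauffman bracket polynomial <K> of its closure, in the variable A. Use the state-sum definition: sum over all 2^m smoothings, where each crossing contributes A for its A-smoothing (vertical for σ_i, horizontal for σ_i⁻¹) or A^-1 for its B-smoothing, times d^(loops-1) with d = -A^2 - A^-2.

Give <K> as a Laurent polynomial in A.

Braid: s1 s1 s1 s2^-1 s1 s2^-1 on 3 strands, 6 crossings.
Writhe w = (#positive) - (#negative) = 4 - 2 = 2.
State-sum expansion of <K>. There are 2^6 = 64 states.
Each crossing splits two ways (0=vertical, 1=horizontal). The state's weight is A^(#A-smoothings - #B-smoothings) * d^(loops - 1).
Tabulate the states by total A-exponent and number of loops L (A-exp: L × count):
  A^6: L=3 ×1
  A^4: L=2 ×6
  A^2: L=1 ×11, L=3 ×4
  A^0: L=2 ×19, L=4 ×1
  A^-2: L=3 ×15
  A^-4: L=4 ×6
  A^-6: L=5 ×1
Each group contributes A^e * Σ count * d^(L-1):
Powers of d = -A^2 - A^-2: d^2 = A^4 + 2 + A^-4; d^3 = -A^6 - 3*A^2 - 3*A^-2 - A^-6; d^4 = A^8 + 4*A^4 + 6 + 4*A^-4 + A^-8.
  A^6 * (d^2) = A^10 + 2*A^6 + A^2
  A^4 * (6*d) = -6*A^6 - 6*A^2
  A^2 * (11 + 4*d^2) = 4*A^6 + 19*A^2 + 4*A^-2
  A^0 * (19*d + d^3) = -A^6 - 22*A^2 - 22*A^-2 - A^-6
  A^-2 * (15*d^2) = 15*A^2 + 30*A^-2 + 15*A^-6
  A^-4 * (6*d^3) = -6*A^2 - 18*A^-2 - 18*A^-6 - 6*A^-10
  A^-6 * (d^4) = A^2 + 4*A^-2 + 6*A^-6 + 4*A^-10 + A^-14
Summing the groups: <K> = A^10 - A^6 + 2*A^2 - 2*A^-2 + 2*A^-6 - 2*A^-10 + A^-14

Answer: A^10 - A^6 + 2*A^2 - 2*A^-2 + 2*A^-6 - 2*A^-10 + A^-14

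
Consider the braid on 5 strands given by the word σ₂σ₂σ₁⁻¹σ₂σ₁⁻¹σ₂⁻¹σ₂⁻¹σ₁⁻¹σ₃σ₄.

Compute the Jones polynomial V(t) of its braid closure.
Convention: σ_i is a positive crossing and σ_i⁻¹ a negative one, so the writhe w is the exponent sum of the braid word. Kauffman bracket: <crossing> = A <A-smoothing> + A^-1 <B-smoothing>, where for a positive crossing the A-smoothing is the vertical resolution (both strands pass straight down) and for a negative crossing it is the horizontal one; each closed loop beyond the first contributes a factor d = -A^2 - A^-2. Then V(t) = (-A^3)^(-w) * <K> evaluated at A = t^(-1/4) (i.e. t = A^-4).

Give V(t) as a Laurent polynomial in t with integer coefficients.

The presented braid s2 s2 s1^-1 s2 s1^-1 s2^-1 s2^-1 s1^-1 s3 s4 on 5 strands reduces by inverse Markov moves (closure unchanged at each step):
  Destabilize: the word has the form β·s4 where s4 occurs only as the final letter (β ∈ B_4); drop it and the last strand → 4 strands.
  Destabilize: the word has the form β·s3 where s3 occurs only as the final letter (β ∈ B_3); drop it and the last strand → 3 strands.
Reduced to β = s2 s2 s1^-1 s2 s1^-1 s2^-1 s2^-1 s1^-1 on 3 strands, 8 crossings.
Compute on β:
Braid: s2 s2 s1^-1 s2 s1^-1 s2^-1 s2^-1 s1^-1 on 3 strands, 8 crossings.
Writhe w = (#positive) - (#negative) = 3 - 5 = -2.
Computing the Kauffman bracket via state sum. There are 2^8 = 256 states.
Smooth each crossing (0=||, 1=⌣⌢); contribution A^(Σ sign_k(1-2s_k)) * d^(L-1).
Tabulate the states by total A-exponent and number of loops L (A-exp: L × count):
  A^8: L=4 ×1
  A^6: L=3 ×8
  A^4: L=2 ×23, L=4 ×5
  A^2: L=1 ×22, L=3 ×33, L=5 ×1
  A^0: L=2 ×52, L=4 ×18
  A^-2: L=1 ×13, L=3 ×37, L=5 ×6
  A^-4: L=2 ×14, L=4 ×13, L=6 ×1
  A^-6: L=3 ×6, L=5 ×2
  A^-8: L=4 ×1
Each group contributes A^e * Σ count * d^(L-1):
Powers of d = -A^2 - A^-2: d^2 = A^4 + 2 + A^-4; d^3 = -A^6 - 3*A^2 - 3*A^-2 - A^-6; d^4 = A^8 + 4*A^4 + 6 + 4*A^-4 + A^-8; d^5 = -A^10 - 5*A^6 - 10*A^2 - 10*A^-2 - 5*A^-6 - A^-10.
  A^8 * (d^3) = -A^14 - 3*A^10 - 3*A^6 - A^2
  A^6 * (8*d^2) = 8*A^10 + 16*A^6 + 8*A^2
  A^4 * (23*d + 5*d^3) = -5*A^10 - 38*A^6 - 38*A^2 - 5*A^-2
  A^2 * (22 + 33*d^2 + d^4) = A^10 + 37*A^6 + 94*A^2 + 37*A^-2 + A^-6
  A^0 * (52*d + 18*d^3) = -18*A^6 - 106*A^2 - 106*A^-2 - 18*A^-6
  A^-2 * (13 + 37*d^2 + 6*d^4) = 6*A^6 + 61*A^2 + 123*A^-2 + 61*A^-6 + 6*A^-10
  A^-4 * (14*d + 13*d^3 + d^5) = -A^6 - 18*A^2 - 63*A^-2 - 63*A^-6 - 18*A^-10 - A^-14
  A^-6 * (6*d^2 + 2*d^4) = 2*A^2 + 14*A^-2 + 24*A^-6 + 14*A^-10 + 2*A^-14
  A^-8 * (d^3) = -A^-2 - 3*A^-6 - 3*A^-10 - A^-14
Summing the groups: <K> = -A^14 + A^10 - A^6 + 2*A^2 - A^-2 + 2*A^-6 - A^-10
Normalise by the writhe: (-A^3)^(-w) = (-A^3)^(2) = A^6, so f(A) = A^6 * <K> = -A^20 + A^16 - A^12 + 2*A^8 - A^4 + 2 - A^-4.
Substitute A = t^(-1/4), i.e. A^e → t^(-e/4): V(t) = -t + 2 - t^-1 + 2*t^-2 - t^-3 + t^-4 - t^-5

Answer: -t + 2 - t^-1 + 2*t^-2 - t^-3 + t^-4 - t^-5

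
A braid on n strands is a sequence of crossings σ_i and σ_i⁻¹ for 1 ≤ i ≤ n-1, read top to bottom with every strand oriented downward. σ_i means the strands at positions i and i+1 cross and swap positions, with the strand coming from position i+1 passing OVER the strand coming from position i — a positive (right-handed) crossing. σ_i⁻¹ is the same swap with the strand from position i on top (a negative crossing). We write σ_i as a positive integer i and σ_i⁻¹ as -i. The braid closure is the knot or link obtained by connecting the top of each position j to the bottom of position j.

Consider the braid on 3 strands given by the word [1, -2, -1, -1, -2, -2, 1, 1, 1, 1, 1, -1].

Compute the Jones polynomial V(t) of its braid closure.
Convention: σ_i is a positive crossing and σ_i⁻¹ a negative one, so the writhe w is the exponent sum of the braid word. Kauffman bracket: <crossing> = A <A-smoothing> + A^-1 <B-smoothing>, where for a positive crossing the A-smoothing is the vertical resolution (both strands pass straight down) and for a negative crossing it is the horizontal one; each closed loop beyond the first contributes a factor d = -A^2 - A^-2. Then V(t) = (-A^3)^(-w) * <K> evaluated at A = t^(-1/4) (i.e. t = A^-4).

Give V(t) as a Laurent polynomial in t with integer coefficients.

The presented braid s1 s2^-1 s1^-1 s1^-1 s2^-1 s2^-1 s1 s1 s1 s1 s1 s1^-1 on 3 strands reduces by inverse Markov moves (closure unchanged at each step):
  Deconjugate: the word is γ·β·γ⁻¹ with γ = s1 (prefix) and γ⁻¹ = s1^-1 (suffix); strip both.
Reduced to β = s2^-1 s1^-1 s1^-1 s2^-1 s2^-1 s1 s1 s1 s1 s1 on 3 strands, 10 crossings.
Compute on β:
Braid: s2^-1 s1^-1 s1^-1 s2^-1 s2^-1 s1 s1 s1 s1 s1 on 3 strands, 10 crossings.
Writhe w = (#positive) - (#negative) = 5 - 5 = 0.
Enumerate smoothing states for the bracket polynomial. There are 2^10 = 1024 states.
For each crossing: s=0 is the vertical smoothing, s=1 horizontal. Crossing k contributes A^(sign_k * (1 - 2*s_k)); loop factor d = -A^2 - A^-2.
Tabulate the states by total A-exponent and number of loops L (A-exp: L × count):
  A^10: L=4 ×1
  A^8: L=3 ×10
  A^6: L=2 ×29, L=4 ×16
  A^4: L=1 ×26, L=3 ×74, L=5 ×20
  A^2: L=2 ×90, L=4 ×105, L=6 ×15
  A^0: L=1 ×15, L=3 ×141, L=5 ×90, L=7 ×6
  A^-2: L=2 ×35, L=4 ×130, L=6 ×44, L=8 ×1
  A^-4: L=3 ×40, L=5 ×69, L=7 ×11
  A^-6: L=4 ×25, L=6 ×19, L=8 ×1
  A^-8: L=5 ×8, L=7 ×2
  A^-10: L=6 ×1
Each group contributes A^e * Σ count * d^(L-1):
Powers of d = -A^2 - A^-2: d^2 = A^4 + 2 + A^-4; d^3 = -A^6 - 3*A^2 - 3*A^-2 - A^-6; d^4 = A^8 + 4*A^4 + 6 + 4*A^-4 + A^-8; d^5 = -A^10 - 5*A^6 - 10*A^2 - 10*A^-2 - 5*A^-6 - A^-10; d^6 = A^12 + 6*A^8 + 15*A^4 + 20 + 15*A^-4 + 6*A^-8 + A^-12; d^7 = -A^14 - 7*A^10 - 21*A^6 - 35*A^2 - 35*A^-2 - 21*A^-6 - 7*A^-10 - A^-14.
  A^10 * (d^3) = -A^16 - 3*A^12 - 3*A^8 - A^4
  A^8 * (10*d^2) = 10*A^12 + 20*A^8 + 10*A^4
  A^6 * (29*d + 16*d^3) = -16*A^12 - 77*A^8 - 77*A^4 - 16
  A^4 * (26 + 74*d^2 + 20*d^4) = 20*A^12 + 154*A^8 + 294*A^4 + 154 + 20*A^-4
  A^2 * (90*d + 105*d^3 + 15*d^5) = -15*A^12 - 180*A^8 - 555*A^4 - 555 - 180*A^-4 - 15*A^-8
  A^0 * (15 + 141*d^2 + 90*d^4 + 6*d^6) = 6*A^12 + 126*A^8 + 591*A^4 + 957 + 591*A^-4 + 126*A^-8 + 6*A^-12
  A^-2 * (35*d + 130*d^3 + 44*d^5 + d^7) = -A^12 - 51*A^8 - 371*A^4 - 900 - 900*A^-4 - 371*A^-8 - 51*A^-12 - A^-16
  A^-4 * (40*d^2 + 69*d^4 + 11*d^6) = 11*A^8 + 135*A^4 + 481 + 714*A^-4 + 481*A^-8 + 135*A^-12 + 11*A^-16
  A^-6 * (25*d^3 + 19*d^5 + d^7) = -A^8 - 26*A^4 - 141 - 300*A^-4 - 300*A^-8 - 141*A^-12 - 26*A^-16 - A^-20
  A^-8 * (8*d^4 + 2*d^6) = 2*A^4 + 20 + 62*A^-4 + 88*A^-8 + 62*A^-12 + 20*A^-16 + 2*A^-20
  A^-10 * (d^5) = -1 - 5*A^-4 - 10*A^-8 - 10*A^-12 - 5*A^-16 - A^-20
Summing the groups: <K> = -A^16 + A^12 - A^8 + 2*A^4 - 1 + 2*A^-4 - A^-8 + A^-12 - A^-16
Normalise by the writhe: (-A^3)^(-w) = (-A^3)^(0) = 1, so f(A) = 1 * <K> = -A^16 + A^12 - A^8 + 2*A^4 - 1 + 2*A^-4 - A^-8 + A^-12 - A^-16.
Substitute A = t^(-1/4), i.e. A^e → t^(-e/4): V(t) = -t^4 + t^3 - t^2 + 2*t - 1 + 2*t^-1 - t^-2 + t^-3 - t^-4

Answer: -t^4 + t^3 - t^2 + 2*t - 1 + 2*t^-1 - t^-2 + t^-3 - t^-4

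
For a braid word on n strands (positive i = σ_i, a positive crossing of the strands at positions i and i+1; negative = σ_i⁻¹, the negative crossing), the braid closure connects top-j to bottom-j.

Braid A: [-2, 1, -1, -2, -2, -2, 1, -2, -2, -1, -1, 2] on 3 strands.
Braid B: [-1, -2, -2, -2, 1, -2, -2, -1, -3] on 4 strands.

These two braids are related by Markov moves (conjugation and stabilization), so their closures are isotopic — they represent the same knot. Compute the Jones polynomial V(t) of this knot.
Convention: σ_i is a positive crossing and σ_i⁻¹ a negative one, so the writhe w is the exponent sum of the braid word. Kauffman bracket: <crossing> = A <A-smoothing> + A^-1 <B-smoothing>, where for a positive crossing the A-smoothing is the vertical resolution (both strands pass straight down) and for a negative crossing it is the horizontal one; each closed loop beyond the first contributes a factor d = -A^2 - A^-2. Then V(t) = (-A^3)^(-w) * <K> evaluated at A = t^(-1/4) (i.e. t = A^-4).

Markov-equivalent braids have isotopic closures, hence identical knot invariants. Strip the Markov moves from each word to reach a common short braid β, then compute V(t) once on β.
Braid A: s2^-1 s1 s1^-1 s2^-1 s2^-1 s2^-1 s1 s2^-1 s2^-1 s1^-1 s1^-1 s2 on 3 strands reduces by inverse Markov moves (closure unchanged at each step):
  Deconjugate: the word is γ·β·γ⁻¹ with γ = s2^-1 s1 (prefix) and γ⁻¹ = s1^-1 s2 (suffix); strip both.
Reduced to β = s1^-1 s2^-1 s2^-1 s2^-1 s1 s2^-1 s2^-1 s1^-1 on 3 strands, 8 crossings.
Braid B: s1^-1 s2^-1 s2^-1 s2^-1 s1 s2^-1 s2^-1 s1^-1 s3^-1 on 4 strands reduces by inverse Markov moves (closure unchanged at each step):
  Destabilize: the word has the form β·s3^-1 where s3^-1 occurs only as the final letter (β ∈ B_3); drop it and the last strand → 3 strands.
Reduced to β = s1^-1 s2^-1 s2^-1 s2^-1 s1 s2^-1 s2^-1 s1^-1 on 3 strands, 8 crossings.
Both give the same β = s1^-1 s2^-1 s2^-1 s2^-1 s1 s2^-1 s2^-1 s1^-1 on 3 strands, so one state sum suffices:
Braid: s1^-1 s2^-1 s2^-1 s2^-1 s1 s2^-1 s2^-1 s1^-1 on 3 strands, 8 crossings.
Writhe w = (#positive) - (#negative) = 1 - 7 = -6.
State-sum expansion of <K>. There are 2^8 = 256 states.
For each crossing: s=0 is the vertical smoothing, s=1 horizontal. Crossing k contributes A^(sign_k * (1 - 2*s_k)); loop factor d = -A^2 - A^-2.
Tabulate the states by total A-exponent and number of loops L (A-exp: L × count):
  A^8: L=6 ×1
  A^6: L=5 ×8
  A^4: L=4 ×27, L=6 ×1
  A^2: L=3 ×49, L=5 ×7
  A^0: L=2 ×49, L=4 ×21
  A^-2: L=1 ×22, L=3 ×34
  A^-4: L=2 ×27, L=4 ×1
  A^-6: L=1 ×5, L=3 ×3
  A^-8: L=2 ×1
Each group contributes A^e * Σ count * d^(L-1):
Powers of d = -A^2 - A^-2: d^2 = A^4 + 2 + A^-4; d^3 = -A^6 - 3*A^2 - 3*A^-2 - A^-6; d^4 = A^8 + 4*A^4 + 6 + 4*A^-4 + A^-8; d^5 = -A^10 - 5*A^6 - 10*A^2 - 10*A^-2 - 5*A^-6 - A^-10.
  A^8 * (d^5) = -A^18 - 5*A^14 - 10*A^10 - 10*A^6 - 5*A^2 - A^-2
  A^6 * (8*d^4) = 8*A^14 + 32*A^10 + 48*A^6 + 32*A^2 + 8*A^-2
  A^4 * (27*d^3 + d^5) = -A^14 - 32*A^10 - 91*A^6 - 91*A^2 - 32*A^-2 - A^-6
  A^2 * (49*d^2 + 7*d^4) = 7*A^10 + 77*A^6 + 140*A^2 + 77*A^-2 + 7*A^-6
  A^0 * (49*d + 21*d^3) = -21*A^6 - 112*A^2 - 112*A^-2 - 21*A^-6
  A^-2 * (22 + 34*d^2) = 34*A^2 + 90*A^-2 + 34*A^-6
  A^-4 * (27*d + d^3) = -A^2 - 30*A^-2 - 30*A^-6 - A^-10
  A^-6 * (5 + 3*d^2) = 3*A^-2 + 11*A^-6 + 3*A^-10
  A^-8 * (d) = -A^-6 - A^-10
Summing the groups: <K> = -A^18 + 2*A^14 - 3*A^10 + 3*A^6 - 3*A^2 + 3*A^-2 - A^-6 + A^-10
Normalise by the writhe: (-A^3)^(-w) = (-A^3)^(6) = A^18, so f(A) = A^18 * <K> = -A^36 + 2*A^32 - 3*A^28 + 3*A^24 - 3*A^20 + 3*A^16 - A^12 + A^8.
Substitute A = t^(-1/4), i.e. A^e → t^(-e/4): V(t) = t^-2 - t^-3 + 3*t^-4 - 3*t^-5 + 3*t^-6 - 3*t^-7 + 2*t^-8 - t^-9

Answer: t^-2 - t^-3 + 3*t^-4 - 3*t^-5 + 3*t^-6 - 3*t^-7 + 2*t^-8 - t^-9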